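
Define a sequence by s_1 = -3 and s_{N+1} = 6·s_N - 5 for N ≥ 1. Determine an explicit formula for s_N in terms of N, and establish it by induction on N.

s_N = -4·6^(N - 1) + 1

Computing the first terms: s_1 = -3, s_2 = -23, s_3 = -143. This suggests s_N = -4·6^(N - 1) + 1.
Base case (N = 1): the formula gives -3 = -3 = s_1.
For the inductive step, assume it holds for an arbitrary p ≥ 1, so s_p = -4·6^(p - 1) + 1.
Then s_{p+1} = 6·s_p - 5 = 6·(-4·6^(p - 1) + 1) - 5 = -4·6^p + 1 = -4·6^((p+1) - 1) + 1,
which is the claimed formula at N = p+1.
Hence, by induction on N, the claim holds for every N ≥ 1.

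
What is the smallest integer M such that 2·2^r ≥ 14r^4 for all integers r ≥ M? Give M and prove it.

At r = 20: 2097152 < 2240000, so the inequality fails and M ≥ 21. We prove 2·2^r ≥ 14r^4 for all r ≥ 21.
Base case (r = 21): 2·2^r = 4194304 and 14r^4 = 2722734, so 4194304 ≥ 2722734.
Inductive step: assume the claim holds for r = j, so 2·2^j ≥ 14j^4.
Then 2·2^(j + 1) = 2·(2·2^j) ≥ 2·(14j^4).
Also, for j ≥ 21 we have 2·(14j^4) ≥ 14(j+1)^4, since 2 ≥ (1 + 1/j)^4 for all j ≥ 21.
Combining, 2·2^(j + 1) ≥ 14(j+1)^4.
By induction, the statement is established for all r ≥ 21.
Hence the smallest such M is 21.

M = 21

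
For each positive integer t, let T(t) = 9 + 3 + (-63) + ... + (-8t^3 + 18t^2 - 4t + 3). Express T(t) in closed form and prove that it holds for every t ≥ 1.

We claim T(t) = -t(2t^3 - 2t^2 - 5t - 4) for all t ≥ 1.
When t = 1: T(1) = 9, and the closed form gives 9. They agree.
Inductive step: suppose the statement holds for some r ≥ 1, so T(r) = r(-2r^3 + 2r^2 + 5r + 4).
Then T(r+1) = T(r) + (-8r^3 - 6r^2 + 8r + 9) = (r(-2r^3 + 2r^2 + 5r + 4)) + (-8r^3 - 6r^2 + 8r + 9).
Simplifying, T(r+1) = -(r + 1)(2r^3 + 4r^2 - 3r - 9) = -(r+1)(2(r+1)^3 - 2(r+1)^2 - 5(r+1) - 4),
which is the closed form with t = r+1.
By the principle of mathematical induction, the result holds for all t ≥ 1.

T(t) = -t(2t^3 - 2t^2 - 5t - 4)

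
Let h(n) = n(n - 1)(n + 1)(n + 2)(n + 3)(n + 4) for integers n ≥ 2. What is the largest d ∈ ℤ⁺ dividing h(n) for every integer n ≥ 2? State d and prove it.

Computing the first values: h(2) = 720 and h(3) = 5040; gcd(720, 5040) = 720, so d ≤ 720.
We prove 720 | n(n - 1)(n + 1)(n + 2)(n + 3)(n + 4) for all n ≥ 2 by induction on n.
Base case (n = 2): h(2) = 720 = 720·(1), so 720 | h(2).
Inductive step: assume the claim holds for n = r, i.e. 720 | h(r). Then
h(r+1) − h(r) = r·(r+1)·(r+2)·(r+3)·(r+4)·(r+5) − (r-1)·r·(r+1)·(r+2)·(r+3)·(r+4) = r·(r+1)·(r+2)·(r+3)·(r+4)·[(r+5) − (r-1)] = 6·r·(r+1)·(r+2)·(r+3)·(r+4). The product of 5 consecutive integers is divisible by (5)! = 120, so h(r+1) − h(r) is divisible by 6·120 = 720. By the inductive hypothesis 720 | h(r), hence 720 | h(r+1).
By the principle of mathematical induction, the result holds for all n ≥ 2.
Therefore the largest such d is 720.

d = 720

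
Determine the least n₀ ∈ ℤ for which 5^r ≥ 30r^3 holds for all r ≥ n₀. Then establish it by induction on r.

n₀ = 6

At r = 5: 3125 < 3750, so the inequality fails and n₀ ≥ 6. We prove 5^r ≥ 30r^3 for all r ≥ 6.
Base step (r = 6): 5^r = 15625 and 30r^3 = 6480, so 15625 ≥ 6480.
For the inductive step, assume it holds for an arbitrary p ≥ 6, so 5^p ≥ 30p^3.
Then 5^(p + 1) = 5·(5^p) ≥ 5·(30p^3).
Also, for p ≥ 6 we have 5·(30p^3) ≥ 30(p+1)^3, since 5 ≥ (1 + 1/p)^3 for all p ≥ 6.
Combining, 5^(p + 1) ≥ 30(p+1)^3.
By the principle of mathematical induction, the result holds for all r ≥ 6.
Hence the smallest such n₀ is 6.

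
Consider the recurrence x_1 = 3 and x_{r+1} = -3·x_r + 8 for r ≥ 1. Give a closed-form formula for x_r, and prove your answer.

x_r = (-3)^(r - 1) + 2

Computing the first terms: x_1 = 3, x_2 = -1, x_3 = 11. This suggests x_r = (-3)^(r - 1) + 2.
When r = 1: the formula gives 3 = 3 = x_1.
Inductive step: assume the claim holds for r = i, so x_i = (-3)^(i - 1) + 2.
Then x_{i+1} = -3·x_i + 8 = -3·((-3)^(i - 1) + 2) + 8 = (-3)^i + 2 = (-3)^((i+1) - 1) + 2,
which is the claimed formula at r = i+1.
Hence, by induction on r, the claim holds for every r ≥ 1.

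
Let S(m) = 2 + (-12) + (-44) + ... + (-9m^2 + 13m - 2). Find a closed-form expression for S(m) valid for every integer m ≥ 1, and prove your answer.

We claim S(m) = -m(3m^2 - 2m - 3) for all m ≥ 1.
Base case (m = 1): S(1) = 2, and the closed form gives 2. They agree.
For the inductive step, assume it holds for an arbitrary r ≥ 1, so S(r) = r(-3r^2 + 2r + 3).
Then S(r+1) = S(r) + (-9r^2 - 5r + 2) = (r(-3r^2 + 2r + 3)) + (-9r^2 - 5r + 2).
Simplifying, S(r+1) = -(r + 1)(3r^2 + 4r - 2) = -(r+1)(3(r+1)^2 - 2(r+1) - 3),
which is the closed form with m = r+1.
Hence, by induction on m, the claim holds for every m ≥ 1.

S(m) = -m(3m^2 - 2m - 3)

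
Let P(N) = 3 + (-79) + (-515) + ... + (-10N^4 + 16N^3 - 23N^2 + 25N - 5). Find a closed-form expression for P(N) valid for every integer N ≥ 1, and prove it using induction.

P(N) = -N(2N^4 + N^3 + 3N^2 - 5N - 4)

We claim P(N) = -N(2N^4 + N^3 + 3N^2 - 5N - 4) for all N ≥ 1.
Base case (N = 1): P(1) = 3, and the closed form gives 3. They agree.
Suppose the result is true for N = i, so P(i) = i(-2i^4 - i^3 - 3i^2 + 5i + 4).
Then P(i+1) = P(i) + (-10i^4 - 24i^3 - 35i^2 - 13i + 3) = (i(-2i^4 - i^3 - 3i^2 + 5i + 4)) + (-10i^4 - 24i^3 - 35i^2 - 13i + 3).
Simplifying, P(i+1) = -(i + 1)(2i^4 + 9i^3 + 18i^2 + 12i - 3) = -(i+1)(2(i+1)^4 + (i+1)^3 + 3(i+1)^2 - 5(i+1) - 4),
which is the closed form with N = i+1.
This completes the induction.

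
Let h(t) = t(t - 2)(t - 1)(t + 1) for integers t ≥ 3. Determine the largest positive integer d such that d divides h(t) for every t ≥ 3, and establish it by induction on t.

Computing the first values: h(3) = 24 and h(4) = 120; gcd(24, 120) = 24, so d ≤ 24.
We prove 24 | t(t - 2)(t - 1)(t + 1) for all t ≥ 3 by induction on t.
When t = 3: h(3) = 24 = 24·(1), so 24 | h(3).
Inductive step: suppose the statement holds for some p ≥ 3, i.e. 24 | h(p). Then
h(p+1) − h(p) = (p-1)·p·(p+1)·(p+2) − (p-2)·(p-1)·p·(p+1) = (p-1)·p·(p+1)·[(p+2) − (p-2)] = 4·(p-1)·p·(p+1). The product of 3 consecutive integers is divisible by (3)! = 6, so h(p+1) − h(p) is divisible by 4·6 = 24. By the inductive hypothesis 24 | h(p), hence 24 | h(p+1).
This completes the induction.
Therefore the largest such d is 24.

d = 24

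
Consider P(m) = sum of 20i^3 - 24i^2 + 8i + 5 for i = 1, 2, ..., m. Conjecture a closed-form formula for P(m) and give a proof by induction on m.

We claim P(m) = m(5m^3 + 2m^2 - 3m + 5) for all m ≥ 1.
Base case (m = 1): P(1) = 9, and the closed form gives 9. They agree.
Suppose the result is true for m = i, so P(i) = i(5i^3 + 2i^2 - 3i + 5).
Then P(i+1) = P(i) + (20i^3 + 36i^2 + 20i + 9) = (i(5i^3 + 2i^2 - 3i + 5)) + (20i^3 + 36i^2 + 20i + 9).
Simplifying, P(i+1) = (i + 1)(5i^3 + 17i^2 + 16i + 9) = (i+1)(5(i+1)^3 + 2(i+1)^2 - 3(i+1) + 5),
which is the closed form with m = i+1.
By the principle of mathematical induction, the result holds for all m ≥ 1.

P(m) = m(5m^3 + 2m^2 - 3m + 5)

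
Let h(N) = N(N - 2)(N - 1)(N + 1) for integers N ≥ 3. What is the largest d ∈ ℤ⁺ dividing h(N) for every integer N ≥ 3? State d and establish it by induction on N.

d = 24

Computing the first values: h(3) = 24 and h(4) = 120; gcd(24, 120) = 24, so d ≤ 24.
We prove 24 | N(N - 2)(N - 1)(N + 1) for all N ≥ 3 by induction on N.
For the base case N = 3: h(3) = 24 = 24·(1), so 24 | h(3).
Suppose the result is true for N = j, i.e. 24 | h(j). Then
h(j+1) − h(j) = (j-1)·j·(j+1)·(j+2) − (j-2)·(j-1)·j·(j+1) = (j-1)·j·(j+1)·[(j+2) − (j-2)] = 4·(j-1)·j·(j+1). The product of 3 consecutive integers is divisible by (3)! = 6, so h(j+1) − h(j) is divisible by 4·6 = 24. By the inductive hypothesis 24 | h(j), hence 24 | h(j+1).
Hence, by induction on N, the claim holds for every N ≥ 3.
Therefore the largest such d is 24.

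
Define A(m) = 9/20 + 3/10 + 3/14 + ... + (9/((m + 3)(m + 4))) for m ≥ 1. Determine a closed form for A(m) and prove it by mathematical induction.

A(m) = 9m/(4(m + 4))

We claim A(m) = 9m/(4(m + 4)) for all m ≥ 1.
For the base case m = 1: A(1) = 9/20, and the closed form gives 9/20. They agree.
Inductive step: suppose the statement holds for some r ≥ 1, so A(r) = 9r/(4(r + 4)).
Then A(r+1) = A(r) + (9/((r + 4)(r + 5))) = (9r/(4(r + 4))) + (9/((r + 4)(r + 5))).
Simplifying, A(r+1) = 9(r + 1)/(4(r + 5)) = 9(r+1)/(4((r+1) + 4)),
which is the closed form with m = r+1.
By the principle of mathematical induction, the result holds for all m ≥ 1.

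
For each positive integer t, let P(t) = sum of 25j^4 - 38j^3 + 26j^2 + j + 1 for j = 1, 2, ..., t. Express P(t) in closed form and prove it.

P(t) = t(5t^4 + 3t^3 - 2t^2 + 4t + 5)

We claim P(t) = t(5t^4 + 3t^3 - 2t^2 + 4t + 5) for all t ≥ 1.
For the base case t = 1: P(1) = 15, and the closed form gives 15. They agree.
Suppose the result is true for t = j, so P(j) = j(5j^4 + 3j^3 - 2j^2 + 4j + 5).
Then P(j+1) = P(j) + (25j^4 + 62j^3 + 62j^2 + 39j + 15) = (j(5j^4 + 3j^3 - 2j^2 + 4j + 5)) + (25j^4 + 62j^3 + 62j^2 + 39j + 15).
Simplifying, P(j+1) = (j + 1)(5j^4 + 23j^3 + 37j^2 + 29j + 15) = (j+1)(5(j+1)^4 + 3(j+1)^3 - 2(j+1)^2 + 4(j+1) + 5),
which is the closed form with t = j+1.
Hence, by induction on t, the claim holds for every t ≥ 1.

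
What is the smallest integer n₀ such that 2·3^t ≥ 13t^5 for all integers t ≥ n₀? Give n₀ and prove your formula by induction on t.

n₀ = 14

At t = 13: 3188646 < 4826809, so the inequality fails and n₀ ≥ 14. We prove 2·3^t ≥ 13t^5 for all t ≥ 14.
Base case (t = 14): 2·3^t = 9565938 and 13t^5 = 6991712, so 9565938 ≥ 6991712.
For the inductive step, assume it holds for an arbitrary k ≥ 14, so 2·3^k ≥ 13k^5.
Then 2·3^(k + 1) = 3·(2·3^k) ≥ 3·(13k^5).
Also, for k ≥ 14 we have 3·(13k^5) ≥ 13(k+1)^5, since 3 ≥ (1 + 1/k)^5 for all k ≥ 14.
Combining, 2·3^(k + 1) ≥ 13(k+1)^5.
This completes the induction.
Hence the smallest such n₀ is 14.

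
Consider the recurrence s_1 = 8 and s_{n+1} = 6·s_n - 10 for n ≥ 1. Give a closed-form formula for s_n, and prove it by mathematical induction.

s_n = 6^n + 2

Computing the first terms: s_1 = 8, s_2 = 38, s_3 = 218. This suggests s_n = 6^n + 2.
For the base case n = 1: the formula gives 8 = 8 = s_1.
Inductive step: assume the claim holds for n = i, so s_i = 6^i + 2.
Then s_{i+1} = 6·s_i - 10 = 6·(6^i + 2) - 10 = 6^(i + 1) + 2,
which is the claimed formula at n = i+1.
Hence, by induction on n, the claim holds for every n ≥ 1.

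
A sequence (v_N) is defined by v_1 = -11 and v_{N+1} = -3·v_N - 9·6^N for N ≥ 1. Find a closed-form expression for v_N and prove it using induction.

Computing the first terms: v_1 = -11, v_2 = -21, v_3 = -261. This suggests v_N = -5(-3)^(N - 1) - 6^N.
When N = 1: the formula gives -11 = -11 = v_1.
Inductive step: assume the claim holds for N = j, so v_j = -5(-3)^(j - 1) - 6^j.
Then v_{j+1} = -3·v_j - 9·6^j = -3·(-5(-3)^(j - 1) - 6^j) - 9·6^j = -5(-3)^j - 6^(j + 1) = -5(-3)^((j+1) - 1) - 6^(j+1),
which is the claimed formula at N = j+1.
This completes the induction.

v_N = -5(-3)^(N - 1) - 6^N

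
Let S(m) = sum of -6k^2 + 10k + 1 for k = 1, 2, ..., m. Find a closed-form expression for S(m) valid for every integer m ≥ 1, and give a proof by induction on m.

S(m) = -m(2m^2 - 2m - 5)

We claim S(m) = -m(2m^2 - 2m - 5) for all m ≥ 1.
Base step (m = 1): S(1) = 5, and the closed form gives 5. They agree.
Inductive step: suppose the statement holds for some k ≥ 1, so S(k) = k(-2k^2 + 2k + 5).
Then S(k+1) = S(k) + (-6k^2 - 2k + 5) = (k(-2k^2 + 2k + 5)) + (-6k^2 - 2k + 5).
Simplifying, S(k+1) = -(k + 1)(2k^2 + 2k - 5) = -(k+1)(2(k+1)^2 - 2(k+1) - 5),
which is the closed form with m = k+1.
Hence, by induction on m, the claim holds for every m ≥ 1.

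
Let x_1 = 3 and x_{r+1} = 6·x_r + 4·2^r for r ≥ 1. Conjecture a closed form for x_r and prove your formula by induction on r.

Computing the first terms: x_1 = 3, x_2 = 26, x_3 = 172. This suggests x_r = -2^r + 5·6^(r - 1).
Base case (r = 1): the formula gives 3 = 3 = x_1.
Inductive step: assume the claim holds for r = j, so x_j = -2^j + 5·6^(j - 1).
Then x_{j+1} = 6·x_j + 4·2^j = 6·(-2^j + 5·6^(j - 1)) + 4·2^j = -2^(j + 1) + 5·6^j = -2^(j+1) + 5·6^((j+1) - 1),
which is the claimed formula at r = j+1.
By the principle of mathematical induction, the result holds for all r ≥ 1.

x_r = -2^r + 5·6^(r - 1)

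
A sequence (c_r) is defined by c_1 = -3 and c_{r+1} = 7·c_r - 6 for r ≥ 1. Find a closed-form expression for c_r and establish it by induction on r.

Computing the first terms: c_1 = -3, c_2 = -27, c_3 = -195. This suggests c_r = -4·7^(r - 1) + 1.
When r = 1: the formula gives -3 = -3 = c_1.
Inductive step: assume the claim holds for r = j, so c_j = -4·7^(j - 1) + 1.
Then c_{j+1} = 7·c_j - 6 = 7·(-4·7^(j - 1) + 1) - 6 = -4·7^j + 1 = -4·7^((j+1) - 1) + 1,
which is the claimed formula at r = j+1.
This completes the induction.

c_r = -4·7^(r - 1) + 1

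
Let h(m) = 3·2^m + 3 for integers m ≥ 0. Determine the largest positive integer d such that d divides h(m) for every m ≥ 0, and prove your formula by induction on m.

d = 3

Computing the first values: h(0) = 6 and h(1) = 9; gcd(6, 9) = 3, so d ≤ 3.
We prove 3 | 3·2^m + 3 for all m ≥ 0 by induction on m.
Base case (m = 0): h(0) = 6 = 3·(2), so 3 | h(0).
Inductive step: suppose the statement holds for some k ≥ 0, i.e. 3 | h(k). Then
h(k+1) = 3·2^(k+1) + 3 = 2·(3·2^k + 3) - 3 = 2·h(k) - 3. The first term is divisible by 3 by the inductive hypothesis, and -3 is divisible by 3. Hence 3 | h(k+1).
Hence, by induction on m, the claim holds for every m ≥ 0.
Therefore the largest such d is 3.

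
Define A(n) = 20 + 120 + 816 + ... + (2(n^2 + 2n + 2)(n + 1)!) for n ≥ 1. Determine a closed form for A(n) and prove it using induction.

A(n) = (2n + 2)(n + 2)! - 4

We claim A(n) = (2n + 2)(n + 2)! - 4 for all n ≥ 1.
When n = 1: A(1) = 20, and the closed form gives 20. They agree.
For the inductive step, assume it holds for an arbitrary r ≥ 1, so A(r) = (2r + 2)(r + 2)! - 4.
Then A(r+1) = A(r) + (2(r^2 + 4r + 5)(r + 2)!) = ((2r + 2)(r + 2)! - 4) + (2(r^2 + 4r + 5)(r + 2)!).
Simplifying, A(r+1) = (2(r+1) + 2)((r+1) + 2)! - 4,
which is the closed form with n = r+1.
By the principle of mathematical induction, the result holds for all n ≥ 1.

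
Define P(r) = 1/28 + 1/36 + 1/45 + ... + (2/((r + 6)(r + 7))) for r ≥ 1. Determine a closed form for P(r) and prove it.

We claim P(r) = 2r/(7(r + 7)) for all r ≥ 1.
For the base case r = 1: P(1) = 1/28, and the closed form gives 1/28. They agree.
Inductive step: assume the claim holds for r = i, so P(i) = 2i/(7(i + 7)).
Then P(i+1) = P(i) + (2/((i + 7)(i + 8))) = (2i/(7(i + 7))) + (2/((i + 7)(i + 8))).
Simplifying, P(i+1) = 2(i + 1)/(7(i + 8)) = 2(i+1)/(7((i+1) + 7)),
which is the closed form with r = i+1.
Hence, by induction on r, the claim holds for every r ≥ 1.

P(r) = 2r/(7(r + 7))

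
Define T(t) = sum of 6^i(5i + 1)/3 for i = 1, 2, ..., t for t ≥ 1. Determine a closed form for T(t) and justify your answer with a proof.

T(t) = 2·6^t·t

We claim T(t) = 2·6^t·t for all t ≥ 1.
Base step (t = 1): T(1) = 12, and the closed form gives 12. They agree.
Inductive step: assume the claim holds for t = i, so T(i) = 2·6^i·i.
Then T(i+1) = T(i) + (6^i(10i + 12)) = (2·6^i·i) + (6^i(10i + 12)).
Simplifying, T(i+1) = 12·6^i(i + 1) = 2·6^(i+1)·(i+1),
which is the closed form with t = i+1.
By the principle of mathematical induction, the result holds for all t ≥ 1.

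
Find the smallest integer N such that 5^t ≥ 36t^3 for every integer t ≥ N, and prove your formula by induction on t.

At t = 5: 3125 < 4500, so the inequality fails and N ≥ 6. We prove 5^t ≥ 36t^3 for all t ≥ 6.
For the base case t = 6: 5^t = 15625 and 36t^3 = 7776, so 15625 ≥ 7776.
Suppose the result is true for t = i, so 5^i ≥ 36i^3.
Then 5^(i + 1) = 5·(5^i) ≥ 5·(36i^3).
Also, for i ≥ 6 we have 5·(36i^3) ≥ 36(i+1)^3, since 5 ≥ (1 + 1/i)^3 for all i ≥ 6.
Combining, 5^(i + 1) ≥ 36(i+1)^3.
By induction, the statement is established for all t ≥ 6.
Hence the smallest such N is 6.

N = 6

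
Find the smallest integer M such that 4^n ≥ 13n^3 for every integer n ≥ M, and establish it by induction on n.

M = 6

At n = 5: 1024 < 1625, so the inequality fails and M ≥ 6. We prove 4^n ≥ 13n^3 for all n ≥ 6.
When n = 6: 4^n = 4096 and 13n^3 = 2808, so 4096 ≥ 2808.
Inductive step: assume the claim holds for n = i, so 4^i ≥ 13i^3.
Then 4^(i + 1) = 4·(4^i) ≥ 4·(13i^3).
Also, for i ≥ 6 we have 4·(13i^3) ≥ 13(i+1)^3, since 4 ≥ (1 + 1/i)^3 for all i ≥ 6.
Combining, 4^(i + 1) ≥ 13(i+1)^3.
This completes the induction.
Hence the smallest such M is 6.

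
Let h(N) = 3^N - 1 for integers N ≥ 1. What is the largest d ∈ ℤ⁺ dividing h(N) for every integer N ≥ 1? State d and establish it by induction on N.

d = 2

Computing the first values: h(1) = 2 and h(2) = 8; gcd(2, 8) = 2, so d ≤ 2.
We prove 2 | 3^N - 1 for all N ≥ 1 by induction on N.
Base step (N = 1): h(1) = 2 = 2·(1), so 2 | h(1).
Inductive step: assume the claim holds for N = j, i.e. 2 | h(j). Then
3^{j+1} − 1^{j+1} = 3·3^j − 1·1^j = 3·(3^j − 1^j) + (2)·1^j. The first term is divisible by 2 by the inductive hypothesis, and the second term (2)·1^j is divisible by 2 since 2 | 2. Hence 2 | h(j+1).
By induction, the statement is established for all N ≥ 1.
Therefore the largest such d is 2.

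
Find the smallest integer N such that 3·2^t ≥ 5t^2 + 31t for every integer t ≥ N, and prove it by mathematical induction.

At t = 7: 384 < 462, so the inequality fails and N ≥ 8. We prove 3·2^t ≥ 5t^2 + 31t for all t ≥ 8.
When t = 8: 3·2^t = 768 and 5t^2 + 31t = 568, so 768 ≥ 568.
Inductive step: suppose the statement holds for some p ≥ 8, so 3·2^p ≥ 5p^2 + 31p.
Then 3·2^(p + 1) = 2·(3·2^p) ≥ 2·(5p^2 + 31p).
Also, for p ≥ 8 we have 2·(5p^2 + 31p) ≥ 5(p+1)^2 + 31(p+1), since 2·(5p^2 + 31p) − (5(p+1)^2 + 31(p+1)) = 5p^2 + 21p - 36, which is nonnegative for all p ≥ 8.
Combining, 3·2^(p + 1) ≥ 5(p+1)^2 + 31(p+1).
By the principle of mathematical induction, the result holds for all t ≥ 8.
Hence the smallest such N is 8.

N = 8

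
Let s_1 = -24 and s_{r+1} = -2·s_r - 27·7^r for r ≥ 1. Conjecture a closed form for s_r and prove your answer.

s_r = -3(-2)^(r - 1) - 3·7^r

Computing the first terms: s_1 = -24, s_2 = -141, s_3 = -1041. This suggests s_r = -3(-2)^(r - 1) - 3·7^r.
For the base case r = 1: the formula gives -24 = -24 = s_1.
For the inductive step, assume it holds for an arbitrary j ≥ 1, so s_j = -3(-2)^(j - 1) - 3·7^j.
Then s_{j+1} = -2·s_j - 27·7^j = -2·(-3(-2)^(j - 1) - 3·7^j) - 27·7^j = -3(-2)^j - 3·7^(j + 1) = -3(-2)^((j+1) - 1) - 3·7^(j+1),
which is the claimed formula at r = j+1.
This completes the induction.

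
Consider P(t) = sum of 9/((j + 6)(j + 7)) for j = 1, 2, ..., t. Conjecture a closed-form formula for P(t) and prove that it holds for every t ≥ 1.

We claim P(t) = 9t/(7(t + 7)) for all t ≥ 1.
For the base case t = 1: P(1) = 9/56, and the closed form gives 9/56. They agree.
Inductive step: suppose the statement holds for some j ≥ 1, so P(j) = 9j/(7(j + 7)).
Then P(j+1) = P(j) + (9/((j + 7)(j + 8))) = (9j/(7(j + 7))) + (9/((j + 7)(j + 8))).
Simplifying, P(j+1) = 9(j + 1)/(7(j + 8)) = 9(j+1)/(7((j+1) + 7)),
which is the closed form with t = j+1.
This completes the induction.

P(t) = 9t/(7(t + 7))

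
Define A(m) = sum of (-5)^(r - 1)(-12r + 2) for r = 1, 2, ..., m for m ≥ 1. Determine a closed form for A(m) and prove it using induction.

We claim A(m) = 2(-5)^m·m for all m ≥ 1.
Base step (m = 1): A(1) = -10, and the closed form gives -10. They agree.
Suppose the result is true for m = r, so A(r) = 2(-5)^r·r.
Then A(r+1) = A(r) + ((-5)^r(-12r - 10)) = (2(-5)^r·r) + ((-5)^r(-12r - 10)).
Simplifying, A(r+1) = (-5)^(r + 1)(2r + 2) = 2(-5)^(r+1)·(r+1),
which is the closed form with m = r+1.
This completes the induction.

A(m) = 2(-5)^m·m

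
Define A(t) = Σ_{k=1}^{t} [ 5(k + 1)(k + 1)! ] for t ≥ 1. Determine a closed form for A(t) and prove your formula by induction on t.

We claim A(t) = 5(t + 2)! - 10 for all t ≥ 1.
Base case (t = 1): A(1) = 20, and the closed form gives 20. They agree.
For the inductive step, assume it holds for an arbitrary k ≥ 1, so A(k) = 5(k + 2)! - 10.
Then A(k+1) = A(k) + (5(k + 2)(k + 2)!) = (5(k + 2)! - 10) + (5(k + 2)(k + 2)!).
Simplifying, A(k+1) = 5((k+1) + 2)! - 10,
which is the closed form with t = k+1.
By induction, the statement is established for all t ≥ 1.

A(t) = 5(t + 2)! - 10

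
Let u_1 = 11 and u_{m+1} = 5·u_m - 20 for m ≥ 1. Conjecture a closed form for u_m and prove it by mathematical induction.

Computing the first terms: u_1 = 11, u_2 = 35, u_3 = 155. This suggests u_m = 6·5^(m - 1) + 5.
Base case (m = 1): the formula gives 11 = 11 = u_1.
Inductive step: assume the claim holds for m = p, so u_p = 6·5^(p - 1) + 5.
Then u_{p+1} = 5·u_p - 20 = 5·(6·5^(p - 1) + 5) - 20 = 6·5^p + 5 = 6·5^((p+1) - 1) + 5,
which is the claimed formula at m = p+1.
By the principle of mathematical induction, the result holds for all m ≥ 1.

u_m = 6·5^(m - 1) + 5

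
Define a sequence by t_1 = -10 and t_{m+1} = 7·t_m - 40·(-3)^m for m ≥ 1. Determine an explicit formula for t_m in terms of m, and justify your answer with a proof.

t_m = 4(-3)^m + 2·7^(m - 1)

Computing the first terms: t_1 = -10, t_2 = 50, t_3 = -10. This suggests t_m = 4(-3)^m + 2·7^(m - 1).
When m = 1: the formula gives -10 = -10 = t_1.
Inductive step: suppose the statement holds for some j ≥ 1, so t_j = 4(-3)^j + 2·7^(j - 1).
Then t_{j+1} = 7·t_j - 40·(-3)^j = 7·(4(-3)^j + 2·7^(j - 1)) - 40·(-3)^j = 4(-3)^(j + 1) + 2·7^j = 4(-3)^(j+1) + 2·7^((j+1) - 1),
which is the claimed formula at m = j+1.
By the principle of mathematical induction, the result holds for all m ≥ 1.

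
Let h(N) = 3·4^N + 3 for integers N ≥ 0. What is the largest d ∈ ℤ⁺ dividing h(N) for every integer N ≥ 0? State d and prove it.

d = 3

Computing the first values: h(0) = 6 and h(1) = 15; gcd(6, 15) = 3, so d ≤ 3.
We prove 3 | 3·4^N + 3 for all N ≥ 0 by induction on N.
Base step (N = 0): h(0) = 6 = 3·(2), so 3 | h(0).
Suppose the result is true for N = j, i.e. 3 | h(j). Then
h(j+1) = 3·4^(j+1) + 3 = 4·(3·4^j + 3) - 9 = 4·h(j) - 9. The first term is divisible by 3 by the inductive hypothesis, and -9 is divisible by 3. Hence 3 | h(j+1).
By the principle of mathematical induction, the result holds for all N ≥ 0.
Therefore the largest such d is 3.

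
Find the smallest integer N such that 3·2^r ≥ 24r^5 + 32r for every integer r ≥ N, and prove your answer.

N = 27

At r = 26: 201326592 < 285153856, so the inequality fails and N ≥ 27. We prove 3·2^r ≥ 24r^5 + 32r for all r ≥ 27.
Base step (r = 27): 3·2^r = 402653184 and 24r^5 + 32r = 344374632, so 402653184 ≥ 344374632.
Inductive step: suppose the statement holds for some m ≥ 27, so 3·2^m ≥ 24m^5 + 32m.
Then 3·2^(m + 1) = 2·(3·2^m) ≥ 2·(24m^5 + 32m).
Also, for m ≥ 27 we have 2·(24m^5 + 32m) ≥ 24(m+1)^5 + 32(m+1), since 2·(24m^5 + 32m) − (24(m+1)^5 + 32(m+1)) = 24m^5 - 120m^4 - 240m^3 - 240m^2 - 88m - 56, which is nonnegative for all m ≥ 27.
Combining, 3·2^(m + 1) ≥ 24(m+1)^5 + 32(m+1).
This completes the induction.
Hence the smallest such N is 27.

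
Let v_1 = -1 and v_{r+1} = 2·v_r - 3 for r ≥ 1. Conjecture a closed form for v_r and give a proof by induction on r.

v_r = -2^(r + 1) + 3

Computing the first terms: v_1 = -1, v_2 = -5, v_3 = -13. This suggests v_r = -2^(r + 1) + 3.
For the base case r = 1: the formula gives -1 = -1 = v_1.
For the inductive step, assume it holds for an arbitrary j ≥ 1, so v_j = -2^(j + 1) + 3.
Then v_{j+1} = 2·v_j - 3 = 2·(-2^(j + 1) + 3) - 3 = -2^(j + 2) + 3 = -2^((j+1) + 1) + 3,
which is the claimed formula at r = j+1.
By the principle of mathematical induction, the result holds for all r ≥ 1.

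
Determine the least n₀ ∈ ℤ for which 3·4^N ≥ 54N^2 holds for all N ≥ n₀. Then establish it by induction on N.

n₀ = 5

At N = 4: 768 < 864, so the inequality fails and n₀ ≥ 5. We prove 3·4^N ≥ 54N^2 for all N ≥ 5.
When N = 5: 3·4^N = 3072 and 54N^2 = 1350, so 3072 ≥ 1350.
For the inductive step, assume it holds for an arbitrary k ≥ 5, so 3·4^k ≥ 54k^2.
Then 3·4^(k + 1) = 4·(3·4^k) ≥ 4·(54k^2).
Also, for k ≥ 5 we have 4·(54k^2) ≥ 54(k+1)^2, since 4 ≥ (1 + 1/k)^2 for all k ≥ 5.
Combining, 3·4^(k + 1) ≥ 54(k+1)^2.
By the principle of mathematical induction, the result holds for all N ≥ 5.
Hence the smallest such n₀ is 5.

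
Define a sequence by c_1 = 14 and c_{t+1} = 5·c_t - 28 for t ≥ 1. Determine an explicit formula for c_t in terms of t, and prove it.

c_t = 7·5^(t - 1) + 7

Computing the first terms: c_1 = 14, c_2 = 42, c_3 = 182. This suggests c_t = 7·5^(t - 1) + 7.
When t = 1: the formula gives 14 = 14 = c_1.
Inductive step: suppose the statement holds for some k ≥ 1, so c_k = 7·5^(k - 1) + 7.
Then c_{k+1} = 5·c_k - 28 = 5·(7·5^(k - 1) + 7) - 28 = 7·5^k + 7 = 7·5^((k+1) - 1) + 7,
which is the claimed formula at t = k+1.
By induction, the statement is established for all t ≥ 1.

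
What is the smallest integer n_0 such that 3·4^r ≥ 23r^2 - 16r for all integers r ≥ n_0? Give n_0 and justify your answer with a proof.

At r = 2: 48 < 60, so the inequality fails and n_0 ≥ 3. We prove 3·4^r ≥ 23r^2 - 16r for all r ≥ 3.
When r = 3: 3·4^r = 192 and 23r^2 - 16r = 159, so 192 ≥ 159.
Suppose the result is true for r = j, so 3·4^j ≥ 23j^2 - 16j.
Then 3·4^(j + 1) = 4·(3·4^j) ≥ 4·(23j^2 - 16j).
Also, for j ≥ 3 we have 4·(23j^2 - 16j) ≥ 23(j+1)^2 - 16(j+1), since 4·(23j^2 - 16j) − (23(j+1)^2 - 16(j+1)) = 69j^2 - 94j - 7, which is nonnegative for all j ≥ 3.
Combining, 3·4^(j + 1) ≥ 23(j+1)^2 - 16(j+1).
By induction, the statement is established for all r ≥ 3.
Hence the smallest such n_0 is 3.

n_0 = 3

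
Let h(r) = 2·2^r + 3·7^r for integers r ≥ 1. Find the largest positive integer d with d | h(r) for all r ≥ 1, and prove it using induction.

Computing the first values: h(1) = 25 and h(2) = 155; gcd(25, 155) = 5, so d ≤ 5.
We prove 5 | 2·2^r + 3·7^r for all r ≥ 1 by induction on r.
When r = 1: h(1) = 25 = 5·(5), so 5 | h(1).
Inductive step: suppose the statement holds for some p ≥ 1, i.e. 5 | h(p). Then
h(p+1) − 7·h(p) = (2·2^(p+1) + 3·7^(p+1)) − 7·(2·2^p + 3·7^p) = (2)·2^p·(2 − 7) = (-10)·2^p. Since 5 | h(p) by the inductive hypothesis, 5 | 7·h(p); and 5 | -10 since -10 = 5·-2. Therefore 5 | h(p+1).
Hence, by induction on r, the claim holds for every r ≥ 1.
Therefore the largest such d is 5.

d = 5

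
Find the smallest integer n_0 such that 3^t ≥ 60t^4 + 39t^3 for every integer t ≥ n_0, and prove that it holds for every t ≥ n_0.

At t = 13: 1594323 < 1799343, so the inequality fails and n_0 ≥ 14. We prove 3^t ≥ 60t^4 + 39t^3 for all t ≥ 14.
Base step (t = 14): 3^t = 4782969 and 60t^4 + 39t^3 = 2411976, so 4782969 ≥ 2411976.
Inductive step: assume the claim holds for t = r, so 3^r ≥ 60r^4 + 39r^3.
Then 3^(r + 1) = 3·(3^r) ≥ 3·(60r^4 + 39r^3).
Also, for r ≥ 14 we have 3·(60r^4 + 39r^3) ≥ 60(r+1)^4 + 39(r+1)^3, since 3·(60r^4 + 39r^3) − (60(r+1)^4 + 39(r+1)^3) = 120r^4 - 162r^3 - 477r^2 - 357r - 99, which is nonnegative for all r ≥ 14.
Combining, 3^(r + 1) ≥ 60(r+1)^4 + 39(r+1)^3.
By induction, the statement is established for all t ≥ 14.
Hence the smallest such n_0 is 14.

n_0 = 14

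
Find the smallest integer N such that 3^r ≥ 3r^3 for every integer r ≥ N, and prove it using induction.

At r = 5: 243 < 375, so the inequality fails and N ≥ 6. We prove 3^r ≥ 3r^3 for all r ≥ 6.
Base case (r = 6): 3^r = 729 and 3r^3 = 648, so 729 ≥ 648.
Suppose the result is true for r = m, so 3^m ≥ 3m^3.
Then 3^(m + 1) = 3·(3^m) ≥ 3·(3m^3).
Also, for m ≥ 6 we have 3·(3m^3) ≥ 3(m+1)^3, since 3 ≥ (1 + 1/m)^3 for all m ≥ 6.
Combining, 3^(m + 1) ≥ 3(m+1)^3.
Hence, by induction on r, the claim holds for every r ≥ 6.
Hence the smallest such N is 6.

N = 6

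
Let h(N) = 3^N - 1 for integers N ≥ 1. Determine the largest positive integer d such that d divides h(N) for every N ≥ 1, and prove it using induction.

Computing the first values: h(1) = 2 and h(2) = 8; gcd(2, 8) = 2, so d ≤ 2.
We prove 2 | 3^N - 1 for all N ≥ 1 by induction on N.
For the base case N = 1: h(1) = 2 = 2·(1), so 2 | h(1).
Inductive step: suppose the statement holds for some k ≥ 1, i.e. 2 | h(k). Then
3^{k+1} − 1^{k+1} = 3·3^k − 1·1^k = 3·(3^k − 1^k) + (2)·1^k. The first term is divisible by 2 by the inductive hypothesis, and the second term (2)·1^k is divisible by 2 since 2 | 2. Hence 2 | h(k+1).
This completes the induction.
Therefore the largest such d is 2.

d = 2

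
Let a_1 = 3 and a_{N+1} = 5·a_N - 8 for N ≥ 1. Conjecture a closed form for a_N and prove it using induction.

a_N = 5^(N - 1) + 2

Computing the first terms: a_1 = 3, a_2 = 7, a_3 = 27. This suggests a_N = 5^(N - 1) + 2.
Base case (N = 1): the formula gives 3 = 3 = a_1.
Inductive step: assume the claim holds for N = j, so a_j = 5^(j - 1) + 2.
Then a_{j+1} = 5·a_j - 8 = 5·(5^(j - 1) + 2) - 8 = 5^j + 2 = 5^((j+1) - 1) + 2,
which is the claimed formula at N = j+1.
By the principle of mathematical induction, the result holds for all N ≥ 1.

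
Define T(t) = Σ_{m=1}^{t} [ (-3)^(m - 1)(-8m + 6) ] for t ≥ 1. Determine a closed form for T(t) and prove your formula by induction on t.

We claim T(t) = (-3)^t(2t - 1) + 1 for all t ≥ 1.
When t = 1: T(1) = -2, and the closed form gives -2. They agree.
Inductive step: assume the claim holds for t = m, so T(m) = (-3)^m(2m - 1) + 1.
Then T(m+1) = T(m) + ((-3)^m(-8m - 2)) = ((-3)^m(2m - 1) + 1) + ((-3)^m(-8m - 2)).
Simplifying, T(m+1) = -6(-3)^m·m - 3(-3)^m + 1 = (-3)^(m+1)(2(m+1) - 1) + 1,
which is the closed form with t = m+1.
This completes the induction.

T(t) = (-3)^t(2t - 1) + 1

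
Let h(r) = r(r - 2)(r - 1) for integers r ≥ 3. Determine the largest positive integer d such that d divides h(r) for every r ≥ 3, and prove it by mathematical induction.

Computing the first values: h(3) = 6 and h(4) = 24; gcd(6, 24) = 6, so d ≤ 6.
We prove 6 | r(r - 2)(r - 1) for all r ≥ 3 by induction on r.
For the base case r = 3: h(3) = 6 = 6·(1), so 6 | h(3).
Inductive step: assume the claim holds for r = p, i.e. 6 | h(p). Then
h(p+1) − h(p) = (p-1)·p·(p+1) − (p-2)·(p-1)·p = (p-1)·p·[(p+1) − (p-2)] = 3·(p-1)·p. The product of 2 consecutive integers is divisible by (2)! = 2, so h(p+1) − h(p) is divisible by 3·2 = 6. By the inductive hypothesis 6 | h(p), hence 6 | h(p+1).
This completes the induction.
Therefore the largest such d is 6.

d = 6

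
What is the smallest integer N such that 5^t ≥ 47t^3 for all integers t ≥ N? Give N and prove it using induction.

At t = 5: 3125 < 5875, so the inequality fails and N ≥ 6. We prove 5^t ≥ 47t^3 for all t ≥ 6.
For the base case t = 6: 5^t = 15625 and 47t^3 = 10152, so 15625 ≥ 10152.
For the inductive step, assume it holds for an arbitrary j ≥ 6, so 5^j ≥ 47j^3.
Then 5^(j + 1) = 5·(5^j) ≥ 5·(47j^3).
Also, for j ≥ 6 we have 5·(47j^3) ≥ 47(j+1)^3, since 5 ≥ (1 + 1/j)^3 for all j ≥ 6.
Combining, 5^(j + 1) ≥ 47(j+1)^3.
This completes the induction.
Hence the smallest such N is 6.

N = 6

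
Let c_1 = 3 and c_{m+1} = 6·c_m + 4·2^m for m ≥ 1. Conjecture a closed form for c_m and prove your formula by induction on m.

c_m = -2^m + 5·6^(m - 1)

Computing the first terms: c_1 = 3, c_2 = 26, c_3 = 172. This suggests c_m = -2^m + 5·6^(m - 1).
When m = 1: the formula gives 3 = 3 = c_1.
For the inductive step, assume it holds for an arbitrary j ≥ 1, so c_j = -2^j + 5·6^(j - 1).
Then c_{j+1} = 6·c_j + 4·2^j = 6·(-2^j + 5·6^(j - 1)) + 4·2^j = -2^(j + 1) + 5·6^j = -2^(j+1) + 5·6^((j+1) - 1),
which is the claimed formula at m = j+1.
Hence, by induction on m, the claim holds for every m ≥ 1.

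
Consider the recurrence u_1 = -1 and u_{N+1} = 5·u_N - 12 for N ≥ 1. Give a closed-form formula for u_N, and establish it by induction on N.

Computing the first terms: u_1 = -1, u_2 = -17, u_3 = -97. This suggests u_N = -4·5^(N - 1) + 3.
Base case (N = 1): the formula gives -1 = -1 = u_1.
Inductive step: suppose the statement holds for some p ≥ 1, so u_p = -4·5^(p - 1) + 3.
Then u_{p+1} = 5·u_p - 12 = 5·(-4·5^(p - 1) + 3) - 12 = -4·5^p + 3 = -4·5^((p+1) - 1) + 3,
which is the claimed formula at N = p+1.
By the principle of mathematical induction, the result holds for all N ≥ 1.

u_N = -4·5^(N - 1) + 3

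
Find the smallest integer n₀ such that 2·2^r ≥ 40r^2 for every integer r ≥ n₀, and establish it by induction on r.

At r = 11: 4096 < 4840, so the inequality fails and n₀ ≥ 12. We prove 2·2^r ≥ 40r^2 for all r ≥ 12.
Base case (r = 12): 2·2^r = 8192 and 40r^2 = 5760, so 8192 ≥ 5760.
Suppose the result is true for r = j, so 2·2^j ≥ 40j^2.
Then 2·2^(j + 1) = 2·(2·2^j) ≥ 2·(40j^2).
Also, for j ≥ 12 we have 2·(40j^2) ≥ 40(j+1)^2, since 2 ≥ (1 + 1/j)^2 for all j ≥ 12.
Combining, 2·2^(j + 1) ≥ 40(j+1)^2.
By the principle of mathematical induction, the result holds for all r ≥ 12.
Hence the smallest such n₀ is 12.

n₀ = 12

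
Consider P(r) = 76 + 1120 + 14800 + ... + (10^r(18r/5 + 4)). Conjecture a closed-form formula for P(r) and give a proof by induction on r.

P(r) = 4·10^r(r + 1) - 4

We claim P(r) = 4·10^r(r + 1) - 4 for all r ≥ 1.
When r = 1: P(1) = 76, and the closed form gives 76. They agree.
Suppose the result is true for r = p, so P(p) = 4·10^p(p + 1) - 4.
Then P(p+1) = P(p) + (10^p(36p + 76)) = (4·10^p(p + 1) - 4) + (10^p(36p + 76)).
Simplifying, P(p+1) = 40·10^p·p + 80·10^p - 4 = 4·10^(p+1)((p+1) + 1) - 4,
which is the closed form with r = p+1.
Hence, by induction on r, the claim holds for every r ≥ 1.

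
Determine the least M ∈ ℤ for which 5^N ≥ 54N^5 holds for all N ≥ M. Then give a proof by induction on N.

M = 10

At N = 9: 1953125 < 3188646, so the inequality fails and M ≥ 10. We prove 5^N ≥ 54N^5 for all N ≥ 10.
Base case (N = 10): 5^N = 9765625 and 54N^5 = 5400000, so 9765625 ≥ 5400000.
Inductive step: assume the claim holds for N = m, so 5^m ≥ 54m^5.
Then 5^(m + 1) = 5·(5^m) ≥ 5·(54m^5).
Also, for m ≥ 10 we have 5·(54m^5) ≥ 54(m+1)^5, since 5 ≥ (1 + 1/m)^5 for all m ≥ 10.
Combining, 5^(m + 1) ≥ 54(m+1)^5.
By the principle of mathematical induction, the result holds for all N ≥ 10.
Hence the smallest such M is 10.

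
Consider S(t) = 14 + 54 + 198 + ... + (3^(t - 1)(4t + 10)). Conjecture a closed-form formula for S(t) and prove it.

S(t) = 2·3^t(t + 2) - 4

We claim S(t) = 2·3^t(t + 2) - 4 for all t ≥ 1.
Base case (t = 1): S(1) = 14, and the closed form gives 14. They agree.
Inductive step: assume the claim holds for t = r, so S(r) = 2·3^r(r + 2) - 4.
Then S(r+1) = S(r) + (3^r(4r + 14)) = (2·3^r(r + 2) - 4) + (3^r(4r + 14)).
Simplifying, S(r+1) = 6·3^r·r + 18·3^r - 4 = 2·3^(r+1)((r+1) + 2) - 4,
which is the closed form with t = r+1.
By induction, the statement is established for all t ≥ 1.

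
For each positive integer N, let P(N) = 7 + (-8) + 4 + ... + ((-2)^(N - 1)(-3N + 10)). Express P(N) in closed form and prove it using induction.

We claim P(N) = (-2)^N(N - 3) + 3 for all N ≥ 1.
Base step (N = 1): P(1) = 7, and the closed form gives 7. They agree.
Suppose the result is true for N = r, so P(r) = (-2)^r(r - 3) + 3.
Then P(r+1) = P(r) + ((-2)^r(-3r + 7)) = ((-2)^r(r - 3) + 3) + ((-2)^r(-3r + 7)).
Simplifying, P(r+1) = (-2)^(r + 1)r + (-2)^(r + 2) + 3 = (-2)^(r+1)((r+1) - 3) + 3,
which is the closed form with N = r+1.
This completes the induction.

P(N) = (-2)^N(N - 3) + 3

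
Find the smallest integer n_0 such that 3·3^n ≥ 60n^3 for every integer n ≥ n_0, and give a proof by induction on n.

n_0 = 9

At n = 8: 19683 < 30720, so the inequality fails and n_0 ≥ 9. We prove 3·3^n ≥ 60n^3 for all n ≥ 9.
Base step (n = 9): 3·3^n = 59049 and 60n^3 = 43740, so 59049 ≥ 43740.
Inductive step: assume the claim holds for n = p, so 3·3^p ≥ 60p^3.
Then 3·3^(p + 1) = 3·(3·3^p) ≥ 3·(60p^3).
Also, for p ≥ 9 we have 3·(60p^3) ≥ 60(p+1)^3, since 3 ≥ (1 + 1/p)^3 for all p ≥ 9.
Combining, 3·3^(p + 1) ≥ 60(p+1)^3.
By the principle of mathematical induction, the result holds for all n ≥ 9.
Hence the smallest such n_0 is 9.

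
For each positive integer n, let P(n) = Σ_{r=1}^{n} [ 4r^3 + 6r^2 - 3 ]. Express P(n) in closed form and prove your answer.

P(n) = n(n^3 + 4n^2 + 4n - 2)

We claim P(n) = n(n^3 + 4n^2 + 4n - 2) for all n ≥ 1.
For the base case n = 1: P(1) = 7, and the closed form gives 7. They agree.
For the inductive step, assume it holds for an arbitrary r ≥ 1, so P(r) = r(r^3 + 4r^2 + 4r - 2).
Then P(r+1) = P(r) + (4(r + 1)^3 + 6(r + 1)^2 - 3) = (r(r^3 + 4r^2 + 4r - 2)) + (4(r + 1)^3 + 6(r + 1)^2 - 3).
Simplifying, P(r+1) = (r + 1)(r^3 + 7r^2 + 15r + 7) = (r+1)((r+1)^3 + 4(r+1)^2 + 4(r+1) - 2),
which is the closed form with n = r+1.
By the principle of mathematical induction, the result holds for all n ≥ 1.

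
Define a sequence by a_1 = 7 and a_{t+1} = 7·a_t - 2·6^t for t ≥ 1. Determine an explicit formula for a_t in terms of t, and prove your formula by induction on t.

Computing the first terms: a_1 = 7, a_2 = 37, a_3 = 187. This suggests a_t = 2·6^t - 5·7^(t - 1).
When t = 1: the formula gives 7 = 7 = a_1.
Inductive step: assume the claim holds for t = k, so a_k = 2·6^k - 5·7^(k - 1).
Then a_{k+1} = 7·a_k - 2·6^k = 7·(2·6^k - 5·7^(k - 1)) - 2·6^k = 2·6^(k + 1) - 5·7^k = 2·6^(k+1) - 5·7^((k+1) - 1),
which is the claimed formula at t = k+1.
By induction, the statement is established for all t ≥ 1.

a_t = 2·6^t - 5·7^(t - 1)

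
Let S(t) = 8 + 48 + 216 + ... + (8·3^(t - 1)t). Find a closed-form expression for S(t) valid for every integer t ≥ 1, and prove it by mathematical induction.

We claim S(t) = 2·3^t(2t - 1) + 2 for all t ≥ 1.
Base case (t = 1): S(1) = 8, and the closed form gives 8. They agree.
Suppose the result is true for t = m, so S(m) = 2·3^m(2m - 1) + 2.
Then S(m+1) = S(m) + (8·3^m(m + 1)) = (2·3^m(2m - 1) + 2) + (8·3^m(m + 1)).
Simplifying, S(m+1) = 12·3^m·m + 6·3^m + 2 = 2·3^(m+1)(2(m+1) - 1) + 2,
which is the closed form with t = m+1.
By induction, the statement is established for all t ≥ 1.

S(t) = 2·3^t(2t - 1) + 2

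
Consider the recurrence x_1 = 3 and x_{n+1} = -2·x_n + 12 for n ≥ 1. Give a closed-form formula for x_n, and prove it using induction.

Computing the first terms: x_1 = 3, x_2 = 6, x_3 = 0. This suggests x_n = -(-2)^(n - 1) + 4.
Base step (n = 1): the formula gives 3 = 3 = x_1.
For the inductive step, assume it holds for an arbitrary j ≥ 1, so x_j = -(-2)^(j - 1) + 4.
Then x_{j+1} = -2·x_j + 12 = -2·(-(-2)^(j - 1) + 4) + 12 = -(-2)^j + 4 = -(-2)^((j+1) - 1) + 4,
which is the claimed formula at n = j+1.
By the principle of mathematical induction, the result holds for all n ≥ 1.

x_n = -(-2)^(n - 1) + 4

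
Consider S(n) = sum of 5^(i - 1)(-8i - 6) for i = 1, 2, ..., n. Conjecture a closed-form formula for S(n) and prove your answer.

S(n) = -5^n(2n + 1) + 1

We claim S(n) = -5^n(2n + 1) + 1 for all n ≥ 1.
Base case (n = 1): S(1) = -14, and the closed form gives -14. They agree.
Suppose the result is true for n = i, so S(i) = -5^i(2i + 1) + 1.
Then S(i+1) = S(i) + (5^i(-8i - 14)) = (-5^i(2i + 1) + 1) + (5^i(-8i - 14)).
Simplifying, S(i+1) = -10·5^i·i - 15·5^i + 1 = -5^(i+1)(2(i+1) + 1) + 1,
which is the closed form with n = i+1.
By the principle of mathematical induction, the result holds for all n ≥ 1.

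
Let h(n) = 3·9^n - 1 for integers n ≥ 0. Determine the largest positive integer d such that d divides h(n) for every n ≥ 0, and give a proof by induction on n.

Computing the first values: h(0) = 2 and h(1) = 26; gcd(2, 26) = 2, so d ≤ 2.
We prove 2 | 3·9^n - 1 for all n ≥ 0 by induction on n.
For the base case n = 0: h(0) = 2 = 2·(1), so 2 | h(0).
Inductive step: suppose the statement holds for some k ≥ 0, i.e. 2 | h(k). Then
h(k+1) = 3·9^(k+1) - 1 = 9·(3·9^k - 1) + 8 = 9·h(k) + 8. The first term is divisible by 2 by the inductive hypothesis, and 8 is divisible by 2. Hence 2 | h(k+1).
This completes the induction.
Therefore the largest such d is 2.

d = 2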